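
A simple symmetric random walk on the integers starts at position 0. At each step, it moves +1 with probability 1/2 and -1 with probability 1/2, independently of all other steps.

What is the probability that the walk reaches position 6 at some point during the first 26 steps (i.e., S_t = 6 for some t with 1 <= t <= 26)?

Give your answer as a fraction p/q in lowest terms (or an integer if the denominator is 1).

Answer: 16628809/67108864

Derivation:
Count via complement. Let g(t,s) = #length-t paths at position s with S_1..S_t all ≠ 6.
g(t,s) = g(t-1,s-1) + g(t-1,s+1) for s ≠ 6; g(t,6) = 0.
t=0: g(0,0)=1
t=1: g(1,-1)=1 g(1,1)=1
t=2: g(2,-2)=1 g(2,0)=2 g(2,2)=1
t=3: g(3,-3)=1 g(3,-1)=3 g(3,1)=3 g(3,3)=1
t=4: g(4,-4)=1 g(4,-2)=4 g(4,0)=6 g(4,2)=4 g(4,4)=1
t=5: g(5,-5)=1 g(5,-3)=5 g(5,-1)=10 g(5,1)=10 g(5,3)=5 g(5,5)=1
t=6: g(6,-6)=1 g(6,-4)=6 g(6,-2)=15 g(6,0)=20 g(6,2)=15 g(6,4)=6
t=7: g(7,-7)=1 g(7,-5)=7 g(7,-3)=21 g(7,-1)=35 g(7,1)=35 g(7,3)=21 g(7,5)=6
t=8: g(8,-8)=1 g(8,-6)=8 g(8,-4)=28 g(8,-2)=56 g(8,0)=70 g(8,2)=56 g(8,4)=27
t=9: g(9,-9)=1 g(9,-7)=9 g(9,-5)=36 g(9,-3)=84 g(9,-1)=126 g(9,1)=126 g(9,3)=83 g(9,5)=27
t=10: g(10,-10)=1 g(10,-8)=10 g(10,-6)=45 g(10,-4)=120 g(10,-2)=210 g(10,0)=252 g(10,2)=209 g(10,4)=110
t=11: g(11,-11)=1 g(11,-9)=11 g(11,-7)=55 g(11,-5)=165 g(11,-3)=330 g(11,-1)=462 g(11,1)=461 g(11,3)=319 g(11,5)=110
t=12: g(12,-12)=1 g(12,-10)=12 g(12,-8)=66 g(12,-6)=220 g(12,-4)=495 g(12,-2)=792 g(12,0)=923 g(12,2)=780 g(12,4)=429
t=13: g(13,-13)=1 g(13,-11)=13 g(13,-9)=78 g(13,-7)=286 g(13,-5)=715 g(13,-3)=1287 g(13,-1)=1715 g(13,1)=1703 g(13,3)=1209 g(13,5)=429
t=14: g(14,-14)=1 g(14,-12)=14 g(14,-10)=91 g(14,-8)=364 g(14,-6)=1001 g(14,-4)=2002 g(14,-2)=3002 g(14,0)=3418 g(14,2)=2912 g(14,4)=1638
t=15: g(15,-15)=1 g(15,-13)=15 g(15,-11)=105 g(15,-9)=455 g(15,-7)=1365 g(15,-5)=3003 g(15,-3)=5004 g(15,-1)=6420 g(15,1)=6330 g(15,3)=4550 g(15,5)=1638
t=16: g(16,-16)=1 g(16,-14)=16 g(16,-12)=120 g(16,-10)=560 g(16,-8)=1820 g(16,-6)=4368 g(16,-4)=8007 g(16,-2)=11424 g(16,0)=12750 g(16,2)=10880 g(16,4)=6188
t=17: g(17,-17)=1 g(17,-15)=17 g(17,-13)=136 g(17,-11)=680 g(17,-9)=2380 g(17,-7)=6188 g(17,-5)=12375 g(17,-3)=19431 g(17,-1)=24174 g(17,1)=23630 g(17,3)=17068 g(17,5)=6188
t=18: g(18,-18)=1 g(18,-16)=18 g(18,-14)=153 g(18,-12)=816 g(18,-10)=3060 g(18,-8)=8568 g(18,-6)=18563 g(18,-4)=31806 g(18,-2)=43605 g(18,0)=47804 g(18,2)=40698 g(18,4)=23256
t=19: g(19,-19)=1 g(19,-17)=19 g(19,-15)=171 g(19,-13)=969 g(19,-11)=3876 g(19,-9)=11628 g(19,-7)=27131 g(19,-5)=50369 g(19,-3)=75411 g(19,-1)=91409 g(19,1)=88502 g(19,3)=63954 g(19,5)=23256
t=20: g(20,-20)=1 g(20,-18)=20 g(20,-16)=190 g(20,-14)=1140 g(20,-12)=4845 g(20,-10)=15504 g(20,-8)=38759 g(20,-6)=77500 g(20,-4)=125780 g(20,-2)=166820 g(20,0)=179911 g(20,2)=152456 g(20,4)=87210
t=21: g(21,-21)=1 g(21,-19)=21 g(21,-17)=210 g(21,-15)=1330 g(21,-13)=5985 g(21,-11)=20349 g(21,-9)=54263 g(21,-7)=116259 g(21,-5)=203280 g(21,-3)=292600 g(21,-1)=346731 g(21,1)=332367 g(21,3)=239666 g(21,5)=87210
t=22: g(22,-22)=1 g(22,-20)=22 g(22,-18)=231 g(22,-16)=1540 g(22,-14)=7315 g(22,-12)=26334 g(22,-10)=74612 g(22,-8)=170522 g(22,-6)=319539 g(22,-4)=495880 g(22,-2)=639331 g(22,0)=679098 g(22,2)=572033 g(22,4)=326876
t=23: g(23,-23)=1 g(23,-21)=23 g(23,-19)=253 g(23,-17)=1771 g(23,-15)=8855 g(23,-13)=33649 g(23,-11)=100946 g(23,-9)=245134 g(23,-7)=490061 g(23,-5)=815419 g(23,-3)=1135211 g(23,-1)=1318429 g(23,1)=1251131 g(23,3)=898909 g(23,5)=326876
t=24: g(24,-24)=1 g(24,-22)=24 g(24,-20)=276 g(24,-18)=2024 g(24,-16)=10626 g(24,-14)=42504 g(24,-12)=134595 g(24,-10)=346080 g(24,-8)=735195 g(24,-6)=1305480 g(24,-4)=1950630 g(24,-2)=2453640 g(24,0)=2569560 g(24,2)=2150040 g(24,4)=1225785
t=25: g(25,-25)=1 g(25,-23)=25 g(25,-21)=300 g(25,-19)=2300 g(25,-17)=12650 g(25,-15)=53130 g(25,-13)=177099 g(25,-11)=480675 g(25,-9)=1081275 g(25,-7)=2040675 g(25,-5)=3256110 g(25,-3)=4404270 g(25,-1)=5023200 g(25,1)=4719600 g(25,3)=3375825 g(25,5)=1225785
t=26: g(26,-26)=1 g(26,-24)=26 g(26,-22)=325 g(26,-20)=2600 g(26,-18)=14950 g(26,-16)=65780 g(26,-14)=230229 g(26,-12)=657774 g(26,-10)=1561950 g(26,-8)=3121950 g(26,-6)=5296785 g(26,-4)=7660380 g(26,-2)=9427470 g(26,0)=9742800 g(26,2)=8095425 g(26,4)=4601610
Paths never hitting 6: Σ_s g(26,s) = 50480055
Paths hitting 6: 2^26 - 50480055 = 16628809
P = 16628809/67108864 = 16628809/67108864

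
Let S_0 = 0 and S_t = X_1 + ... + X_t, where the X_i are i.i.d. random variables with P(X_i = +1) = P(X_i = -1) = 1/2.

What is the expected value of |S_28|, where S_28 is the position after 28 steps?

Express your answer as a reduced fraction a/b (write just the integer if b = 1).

S_28 takes values m ≡ 0 (mod 2) with |m| ≤ 28; P(S_28=m) = C(28,(28+m)/2)/2^28.
Total paths: 2^28 = 268435456
Distribution: P(S=-28)=1/268435456, P(S=-26)=28/268435456, P(S=-24)=378/268435456, P(S=-22)=3276/268435456, P(S=-20)=20475/268435456, P(S=-18)=98280/268435456, P(S=-16)=376740/268435456, P(S=-14)=1184040/268435456, P(S=-12)=3108105/268435456, P(S=-10)=6906900/268435456, P(S=-8)=13123110/268435456, P(S=-6)=21474180/268435456, P(S=-4)=30421755/268435456, P(S=-2)=37442160/268435456, P(S=0)=40116600/268435456, P(S=2)=37442160/268435456, P(S=4)=30421755/268435456, P(S=6)=21474180/268435456, P(S=8)=13123110/268435456, P(S=10)=6906900/268435456, P(S=12)=3108105/268435456, P(S=14)=1184040/268435456, P(S=16)=376740/268435456, P(S=18)=98280/268435456, P(S=20)=20475/268435456, P(S=22)=3276/268435456, P(S=24)=378/268435456, P(S=26)=28/268435456, P(S=28)=1/268435456
E[|S_28|] = Σ_m |m|·P(S_28=m) = 1123264800/268435456 = 35102025/8388608

Answer: 35102025/8388608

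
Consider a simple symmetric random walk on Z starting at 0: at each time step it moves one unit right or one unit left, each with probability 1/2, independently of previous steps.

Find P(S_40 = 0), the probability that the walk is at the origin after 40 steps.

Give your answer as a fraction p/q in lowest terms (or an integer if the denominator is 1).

Answer: 34461632205/274877906944

Derivation:
To return to 0 after 40 steps: need exactly 20 steps of +1 and 20 of -1.
Favorable paths: C(40,20) = 137846528820
Total paths: 2^40 = 1099511627776
P = 137846528820/1099511627776 = 34461632205/274877906944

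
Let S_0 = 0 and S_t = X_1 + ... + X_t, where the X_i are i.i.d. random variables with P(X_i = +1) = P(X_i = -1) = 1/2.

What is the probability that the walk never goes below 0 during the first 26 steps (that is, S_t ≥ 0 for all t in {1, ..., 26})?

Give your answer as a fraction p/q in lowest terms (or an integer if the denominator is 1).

Answer: 1300075/8388608

Derivation:
Let f(t,s) = #length-t paths at position s with S_1..S_t all ≥ 0.
f(t,s) = f(t-1,s-1) + f(t-1,s+1) for s ≥ 0; f(t,s) = 0 for s < 0.
t=0: f(0,0)=1
t=1: f(1,1)=1
t=2: f(2,0)=1 f(2,2)=1
t=3: f(3,1)=2 f(3,3)=1
t=4: f(4,0)=2 f(4,2)=3 f(4,4)=1
t=5: f(5,1)=5 f(5,3)=4 f(5,5)=1
t=6: f(6,0)=5 f(6,2)=9 f(6,4)=5 f(6,6)=1
t=7: f(7,1)=14 f(7,3)=14 f(7,5)=6 f(7,7)=1
t=8: f(8,0)=14 f(8,2)=28 f(8,4)=20 f(8,6)=7 f(8,8)=1
t=9: f(9,1)=42 f(9,3)=48 f(9,5)=27 f(9,7)=8 f(9,9)=1
t=10: f(10,0)=42 f(10,2)=90 f(10,4)=75 f(10,6)=35 f(10,8)=9 f(10,10)=1
t=11: f(11,1)=132 f(11,3)=165 f(11,5)=110 f(11,7)=44 f(11,9)=10 f(11,11)=1
t=12: f(12,0)=132 f(12,2)=297 f(12,4)=275 f(12,6)=154 f(12,8)=54 f(12,10)=11 f(12,12)=1
t=13: f(13,1)=429 f(13,3)=572 f(13,5)=429 f(13,7)=208 f(13,9)=65 f(13,11)=12 f(13,13)=1
t=14: f(14,0)=429 f(14,2)=1001 f(14,4)=1001 f(14,6)=637 f(14,8)=273 f(14,10)=77 f(14,12)=13 f(14,14)=1
t=15: f(15,1)=1430 f(15,3)=2002 f(15,5)=1638 f(15,7)=910 f(15,9)=350 f(15,11)=90 f(15,13)=14 f(15,15)=1
t=16: f(16,0)=1430 f(16,2)=3432 f(16,4)=3640 f(16,6)=2548 f(16,8)=1260 f(16,10)=440 f(16,12)=104 f(16,14)=15 f(16,16)=1
t=17: f(17,1)=4862 f(17,3)=7072 f(17,5)=6188 f(17,7)=3808 f(17,9)=1700 f(17,11)=544 f(17,13)=119 f(17,15)=16 f(17,17)=1
t=18: f(18,0)=4862 f(18,2)=11934 f(18,4)=13260 f(18,6)=9996 f(18,8)=5508 f(18,10)=2244 f(18,12)=663 f(18,14)=135 f(18,16)=17 f(18,18)=1
t=19: f(19,1)=16796 f(19,3)=25194 f(19,5)=23256 f(19,7)=15504 f(19,9)=7752 f(19,11)=2907 f(19,13)=798 f(19,15)=152 f(19,17)=18 f(19,19)=1
t=20: f(20,0)=16796 f(20,2)=41990 f(20,4)=48450 f(20,6)=38760 f(20,8)=23256 f(20,10)=10659 f(20,12)=3705 f(20,14)=950 f(20,16)=170 f(20,18)=19 f(20,20)=1
t=21: f(21,1)=58786 f(21,3)=90440 f(21,5)=87210 f(21,7)=62016 f(21,9)=33915 f(21,11)=14364 f(21,13)=4655 f(21,15)=1120 f(21,17)=189 f(21,19)=20 f(21,21)=1
t=22: f(22,0)=58786 f(22,2)=149226 f(22,4)=177650 f(22,6)=149226 f(22,8)=95931 f(22,10)=48279 f(22,12)=19019 f(22,14)=5775 f(22,16)=1309 f(22,18)=209 f(22,20)=21 f(22,22)=1
t=23: f(23,1)=208012 f(23,3)=326876 f(23,5)=326876 f(23,7)=245157 f(23,9)=144210 f(23,11)=67298 f(23,13)=24794 f(23,15)=7084 f(23,17)=1518 f(23,19)=230 f(23,21)=22 f(23,23)=1
t=24: f(24,0)=208012 f(24,2)=534888 f(24,4)=653752 f(24,6)=572033 f(24,8)=389367 f(24,10)=211508 f(24,12)=92092 f(24,14)=31878 f(24,16)=8602 f(24,18)=1748 f(24,20)=252 f(24,22)=23 f(24,24)=1
t=25: f(25,1)=742900 f(25,3)=1188640 f(25,5)=1225785 f(25,7)=961400 f(25,9)=600875 f(25,11)=303600 f(25,13)=123970 f(25,15)=40480 f(25,17)=10350 f(25,19)=2000 f(25,21)=275 f(25,23)=24 f(25,25)=1
t=26: f(26,0)=742900 f(26,2)=1931540 f(26,4)=2414425 f(26,6)=2187185 f(26,8)=1562275 f(26,10)=904475 f(26,12)=427570 f(26,14)=164450 f(26,16)=50830 f(26,18)=12350 f(26,20)=2275 f(26,22)=299 f(26,24)=25 f(26,26)=1
Σ_s f(26,s) = 10400600
P = 10400600/67108864 = 1300075/8388608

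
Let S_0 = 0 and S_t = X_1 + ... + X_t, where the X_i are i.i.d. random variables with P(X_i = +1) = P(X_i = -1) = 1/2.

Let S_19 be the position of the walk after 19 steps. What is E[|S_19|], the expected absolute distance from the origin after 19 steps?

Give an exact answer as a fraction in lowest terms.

Answer: 230945/65536

Derivation:
S_19 takes values m ≡ 1 (mod 2) with |m| ≤ 19; P(S_19=m) = C(19,(19+m)/2)/2^19.
Total paths: 2^19 = 524288
Distribution: P(S=-19)=1/524288, P(S=-17)=19/524288, P(S=-15)=171/524288, P(S=-13)=969/524288, P(S=-11)=3876/524288, P(S=-9)=11628/524288, P(S=-7)=27132/524288, P(S=-5)=50388/524288, P(S=-3)=75582/524288, P(S=-1)=92378/524288, P(S=1)=92378/524288, P(S=3)=75582/524288, P(S=5)=50388/524288, P(S=7)=27132/524288, P(S=9)=11628/524288, P(S=11)=3876/524288, P(S=13)=969/524288, P(S=15)=171/524288, P(S=17)=19/524288, P(S=19)=1/524288
E[|S_19|] = Σ_m |m|·P(S_19=m) = 1847560/524288 = 230945/65536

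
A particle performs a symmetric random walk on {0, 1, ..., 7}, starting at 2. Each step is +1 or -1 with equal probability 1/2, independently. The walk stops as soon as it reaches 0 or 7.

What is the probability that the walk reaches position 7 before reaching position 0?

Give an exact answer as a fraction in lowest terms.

Answer: 2/7

Derivation:
Symmetric walk (p = 1/2): the harmonic-function argument gives P(hit 7 before 0 | start at 2) = a/N.
P = 2/7 = 2/7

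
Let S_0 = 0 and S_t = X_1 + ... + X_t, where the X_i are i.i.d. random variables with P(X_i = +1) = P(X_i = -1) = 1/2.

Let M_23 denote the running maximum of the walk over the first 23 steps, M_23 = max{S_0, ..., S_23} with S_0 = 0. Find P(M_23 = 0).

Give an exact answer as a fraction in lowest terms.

Answer: 676039/4194304

Derivation:
Let M_23 = max(S_0,...,S_23). Use the reflection principle: for j ≥ 1, #{paths with M_23 ≥ j} = #{S_23 ≥ j} + #{S_23 ≥ j+1}.
P(M_23 ≥ 0) = 1 since S_0 = 0, so #{M_23 ≥ 0} = 8388608.
#{M_23 ≥ 1} = #{S_23 ≥ 1} + #{S_23 ≥ 2} = 4194304 + 2842226 = 7036530.
#{M_23 = 0} = 8388608 - 7036530 = 1352078.
P(M_23 = 0) = 1352078/8388608 = 676039/4194304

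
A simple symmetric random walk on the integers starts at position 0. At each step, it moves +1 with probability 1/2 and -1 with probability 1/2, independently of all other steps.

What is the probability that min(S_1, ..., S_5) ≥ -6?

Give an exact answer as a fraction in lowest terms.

Let f(t,s) = #length-t paths at position s with S_1..S_t all ≥ -6.
f(t,s) = f(t-1,s-1) + f(t-1,s+1) for s ≥ -6; f(t,s) = 0 for s < -6.
t=0: f(0,0)=1
t=1: f(1,-1)=1 f(1,1)=1
t=2: f(2,-2)=1 f(2,0)=2 f(2,2)=1
t=3: f(3,-3)=1 f(3,-1)=3 f(3,1)=3 f(3,3)=1
t=4: f(4,-4)=1 f(4,-2)=4 f(4,0)=6 f(4,2)=4 f(4,4)=1
t=5: f(5,-5)=1 f(5,-3)=5 f(5,-1)=10 f(5,1)=10 f(5,3)=5 f(5,5)=1
Σ_s f(5,s) = 32
P = 32/32 = 1

Answer: 1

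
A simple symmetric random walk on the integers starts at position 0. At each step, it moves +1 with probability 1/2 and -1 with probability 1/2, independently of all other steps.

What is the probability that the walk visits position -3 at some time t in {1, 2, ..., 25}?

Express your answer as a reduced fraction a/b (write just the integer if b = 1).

Answer: 1168527/2097152

Derivation:
Count via complement. Let g(t,s) = #length-t paths at position s with S_1..S_t all ≠ -3.
g(t,s) = g(t-1,s-1) + g(t-1,s+1) for s ≠ -3; g(t,-3) = 0.
t=0: g(0,0)=1
t=1: g(1,-1)=1 g(1,1)=1
t=2: g(2,-2)=1 g(2,0)=2 g(2,2)=1
t=3: g(3,-1)=3 g(3,1)=3 g(3,3)=1
t=4: g(4,-2)=3 g(4,0)=6 g(4,2)=4 g(4,4)=1
t=5: g(5,-1)=9 g(5,1)=10 g(5,3)=5 g(5,5)=1
t=6: g(6,-2)=9 g(6,0)=19 g(6,2)=15 g(6,4)=6 g(6,6)=1
t=7: g(7,-1)=28 g(7,1)=34 g(7,3)=21 g(7,5)=7 g(7,7)=1
t=8: g(8,-2)=28 g(8,0)=62 g(8,2)=55 g(8,4)=28 g(8,6)=8 g(8,8)=1
t=9: g(9,-1)=90 g(9,1)=117 g(9,3)=83 g(9,5)=36 g(9,7)=9 g(9,9)=1
t=10: g(10,-2)=90 g(10,0)=207 g(10,2)=200 g(10,4)=119 g(10,6)=45 g(10,8)=10 g(10,10)=1
t=11: g(11,-1)=297 g(11,1)=407 g(11,3)=319 g(11,5)=164 g(11,7)=55 g(11,9)=11 g(11,11)=1
t=12: g(12,-2)=297 g(12,0)=704 g(12,2)=726 g(12,4)=483 g(12,6)=219 g(12,8)=66 g(12,10)=12 g(12,12)=1
t=13: g(13,-1)=1001 g(13,1)=1430 g(13,3)=1209 g(13,5)=702 g(13,7)=285 g(13,9)=78 g(13,11)=13 g(13,13)=1
t=14: g(14,-2)=1001 g(14,0)=2431 g(14,2)=2639 g(14,4)=1911 g(14,6)=987 g(14,8)=363 g(14,10)=91 g(14,12)=14 g(14,14)=1
t=15: g(15,-1)=3432 g(15,1)=5070 g(15,3)=4550 g(15,5)=2898 g(15,7)=1350 g(15,9)=454 g(15,11)=105 g(15,13)=15 g(15,15)=1
t=16: g(16,-2)=3432 g(16,0)=8502 g(16,2)=9620 g(16,4)=7448 g(16,6)=4248 g(16,8)=1804 g(16,10)=559 g(16,12)=120 g(16,14)=16 g(16,16)=1
t=17: g(17,-1)=11934 g(17,1)=18122 g(17,3)=17068 g(17,5)=11696 g(17,7)=6052 g(17,9)=2363 g(17,11)=679 g(17,13)=136 g(17,15)=17 g(17,17)=1
t=18: g(18,-2)=11934 g(18,0)=30056 g(18,2)=35190 g(18,4)=28764 g(18,6)=17748 g(18,8)=8415 g(18,10)=3042 g(18,12)=815 g(18,14)=153 g(18,16)=18 g(18,18)=1
t=19: g(19,-1)=41990 g(19,1)=65246 g(19,3)=63954 g(19,5)=46512 g(19,7)=26163 g(19,9)=11457 g(19,11)=3857 g(19,13)=968 g(19,15)=171 g(19,17)=19 g(19,19)=1
t=20: g(20,-2)=41990 g(20,0)=107236 g(20,2)=129200 g(20,4)=110466 g(20,6)=72675 g(20,8)=37620 g(20,10)=15314 g(20,12)=4825 g(20,14)=1139 g(20,16)=190 g(20,18)=20 g(20,20)=1
t=21: g(21,-1)=149226 g(21,1)=236436 g(21,3)=239666 g(21,5)=183141 g(21,7)=110295 g(21,9)=52934 g(21,11)=20139 g(21,13)=5964 g(21,15)=1329 g(21,17)=210 g(21,19)=21 g(21,21)=1
t=22: g(22,-2)=149226 g(22,0)=385662 g(22,2)=476102 g(22,4)=422807 g(22,6)=293436 g(22,8)=163229 g(22,10)=73073 g(22,12)=26103 g(22,14)=7293 g(22,16)=1539 g(22,18)=231 g(22,20)=22 g(22,22)=1
t=23: g(23,-1)=534888 g(23,1)=861764 g(23,3)=898909 g(23,5)=716243 g(23,7)=456665 g(23,9)=236302 g(23,11)=99176 g(23,13)=33396 g(23,15)=8832 g(23,17)=1770 g(23,19)=253 g(23,21)=23 g(23,23)=1
t=24: g(24,-2)=534888 g(24,0)=1396652 g(24,2)=1760673 g(24,4)=1615152 g(24,6)=1172908 g(24,8)=692967 g(24,10)=335478 g(24,12)=132572 g(24,14)=42228 g(24,16)=10602 g(24,18)=2023 g(24,20)=276 g(24,22)=24 g(24,24)=1
t=25: g(25,-1)=1931540 g(25,1)=3157325 g(25,3)=3375825 g(25,5)=2788060 g(25,7)=1865875 g(25,9)=1028445 g(25,11)=468050 g(25,13)=174800 g(25,15)=52830 g(25,17)=12625 g(25,19)=2299 g(25,21)=300 g(25,23)=25 g(25,25)=1
Paths never hitting -3: Σ_s g(25,s) = 14858000
Paths hitting -3: 2^25 - 14858000 = 18696432
P = 18696432/33554432 = 1168527/2097152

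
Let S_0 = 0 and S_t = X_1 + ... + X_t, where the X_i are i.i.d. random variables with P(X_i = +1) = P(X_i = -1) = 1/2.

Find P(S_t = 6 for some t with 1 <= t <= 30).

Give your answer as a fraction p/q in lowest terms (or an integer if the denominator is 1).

Answer: 301766029/1073741824

Derivation:
Count via complement. Let g(t,s) = #length-t paths at position s with S_1..S_t all ≠ 6.
g(t,s) = g(t-1,s-1) + g(t-1,s+1) for s ≠ 6; g(t,6) = 0.
t=0: g(0,0)=1
t=1: g(1,-1)=1 g(1,1)=1
t=2: g(2,-2)=1 g(2,0)=2 g(2,2)=1
t=3: g(3,-3)=1 g(3,-1)=3 g(3,1)=3 g(3,3)=1
t=4: g(4,-4)=1 g(4,-2)=4 g(4,0)=6 g(4,2)=4 g(4,4)=1
t=5: g(5,-5)=1 g(5,-3)=5 g(5,-1)=10 g(5,1)=10 g(5,3)=5 g(5,5)=1
t=6: g(6,-6)=1 g(6,-4)=6 g(6,-2)=15 g(6,0)=20 g(6,2)=15 g(6,4)=6
t=7: g(7,-7)=1 g(7,-5)=7 g(7,-3)=21 g(7,-1)=35 g(7,1)=35 g(7,3)=21 g(7,5)=6
t=8: g(8,-8)=1 g(8,-6)=8 g(8,-4)=28 g(8,-2)=56 g(8,0)=70 g(8,2)=56 g(8,4)=27
t=9: g(9,-9)=1 g(9,-7)=9 g(9,-5)=36 g(9,-3)=84 g(9,-1)=126 g(9,1)=126 g(9,3)=83 g(9,5)=27
t=10: g(10,-10)=1 g(10,-8)=10 g(10,-6)=45 g(10,-4)=120 g(10,-2)=210 g(10,0)=252 g(10,2)=209 g(10,4)=110
t=11: g(11,-11)=1 g(11,-9)=11 g(11,-7)=55 g(11,-5)=165 g(11,-3)=330 g(11,-1)=462 g(11,1)=461 g(11,3)=319 g(11,5)=110
t=12: g(12,-12)=1 g(12,-10)=12 g(12,-8)=66 g(12,-6)=220 g(12,-4)=495 g(12,-2)=792 g(12,0)=923 g(12,2)=780 g(12,4)=429
t=13: g(13,-13)=1 g(13,-11)=13 g(13,-9)=78 g(13,-7)=286 g(13,-5)=715 g(13,-3)=1287 g(13,-1)=1715 g(13,1)=1703 g(13,3)=1209 g(13,5)=429
t=14: g(14,-14)=1 g(14,-12)=14 g(14,-10)=91 g(14,-8)=364 g(14,-6)=1001 g(14,-4)=2002 g(14,-2)=3002 g(14,0)=3418 g(14,2)=2912 g(14,4)=1638
t=15: g(15,-15)=1 g(15,-13)=15 g(15,-11)=105 g(15,-9)=455 g(15,-7)=1365 g(15,-5)=3003 g(15,-3)=5004 g(15,-1)=6420 g(15,1)=6330 g(15,3)=4550 g(15,5)=1638
t=16: g(16,-16)=1 g(16,-14)=16 g(16,-12)=120 g(16,-10)=560 g(16,-8)=1820 g(16,-6)=4368 g(16,-4)=8007 g(16,-2)=11424 g(16,0)=12750 g(16,2)=10880 g(16,4)=6188
t=17: g(17,-17)=1 g(17,-15)=17 g(17,-13)=136 g(17,-11)=680 g(17,-9)=2380 g(17,-7)=6188 g(17,-5)=12375 g(17,-3)=19431 g(17,-1)=24174 g(17,1)=23630 g(17,3)=17068 g(17,5)=6188
t=18: g(18,-18)=1 g(18,-16)=18 g(18,-14)=153 g(18,-12)=816 g(18,-10)=3060 g(18,-8)=8568 g(18,-6)=18563 g(18,-4)=31806 g(18,-2)=43605 g(18,0)=47804 g(18,2)=40698 g(18,4)=23256
t=19: g(19,-19)=1 g(19,-17)=19 g(19,-15)=171 g(19,-13)=969 g(19,-11)=3876 g(19,-9)=11628 g(19,-7)=27131 g(19,-5)=50369 g(19,-3)=75411 g(19,-1)=91409 g(19,1)=88502 g(19,3)=63954 g(19,5)=23256
t=20: g(20,-20)=1 g(20,-18)=20 g(20,-16)=190 g(20,-14)=1140 g(20,-12)=4845 g(20,-10)=15504 g(20,-8)=38759 g(20,-6)=77500 g(20,-4)=125780 g(20,-2)=166820 g(20,0)=179911 g(20,2)=152456 g(20,4)=87210
t=21: g(21,-21)=1 g(21,-19)=21 g(21,-17)=210 g(21,-15)=1330 g(21,-13)=5985 g(21,-11)=20349 g(21,-9)=54263 g(21,-7)=116259 g(21,-5)=203280 g(21,-3)=292600 g(21,-1)=346731 g(21,1)=332367 g(21,3)=239666 g(21,5)=87210
t=22: g(22,-22)=1 g(22,-20)=22 g(22,-18)=231 g(22,-16)=1540 g(22,-14)=7315 g(22,-12)=26334 g(22,-10)=74612 g(22,-8)=170522 g(22,-6)=319539 g(22,-4)=495880 g(22,-2)=639331 g(22,0)=679098 g(22,2)=572033 g(22,4)=326876
t=23: g(23,-23)=1 g(23,-21)=23 g(23,-19)=253 g(23,-17)=1771 g(23,-15)=8855 g(23,-13)=33649 g(23,-11)=100946 g(23,-9)=245134 g(23,-7)=490061 g(23,-5)=815419 g(23,-3)=1135211 g(23,-1)=1318429 g(23,1)=1251131 g(23,3)=898909 g(23,5)=326876
t=24: g(24,-24)=1 g(24,-22)=24 g(24,-20)=276 g(24,-18)=2024 g(24,-16)=10626 g(24,-14)=42504 g(24,-12)=134595 g(24,-10)=346080 g(24,-8)=735195 g(24,-6)=1305480 g(24,-4)=1950630 g(24,-2)=2453640 g(24,0)=2569560 g(24,2)=2150040 g(24,4)=1225785
t=25: g(25,-25)=1 g(25,-23)=25 g(25,-21)=300 g(25,-19)=2300 g(25,-17)=12650 g(25,-15)=53130 g(25,-13)=177099 g(25,-11)=480675 g(25,-9)=1081275 g(25,-7)=2040675 g(25,-5)=3256110 g(25,-3)=4404270 g(25,-1)=5023200 g(25,1)=4719600 g(25,3)=3375825 g(25,5)=1225785
t=26: g(26,-26)=1 g(26,-24)=26 g(26,-22)=325 g(26,-20)=2600 g(26,-18)=14950 g(26,-16)=65780 g(26,-14)=230229 g(26,-12)=657774 g(26,-10)=1561950 g(26,-8)=3121950 g(26,-6)=5296785 g(26,-4)=7660380 g(26,-2)=9427470 g(26,0)=9742800 g(26,2)=8095425 g(26,4)=4601610
t=27: g(27,-27)=1 g(27,-25)=27 g(27,-23)=351 g(27,-21)=2925 g(27,-19)=17550 g(27,-17)=80730 g(27,-15)=296009 g(27,-13)=888003 g(27,-11)=2219724 g(27,-9)=4683900 g(27,-7)=8418735 g(27,-5)=12957165 g(27,-3)=17087850 g(27,-1)=19170270 g(27,1)=17838225 g(27,3)=12697035 g(27,5)=4601610
t=28: g(28,-28)=1 g(28,-26)=28 g(28,-24)=378 g(28,-22)=3276 g(28,-20)=20475 g(28,-18)=98280 g(28,-16)=376739 g(28,-14)=1184012 g(28,-12)=3107727 g(28,-10)=6903624 g(28,-8)=13102635 g(28,-6)=21375900 g(28,-4)=30045015 g(28,-2)=36258120 g(28,0)=37008495 g(28,2)=30535260 g(28,4)=17298645
t=29: g(29,-29)=1 g(29,-27)=29 g(29,-25)=406 g(29,-23)=3654 g(29,-21)=23751 g(29,-19)=118755 g(29,-17)=475019 g(29,-15)=1560751 g(29,-13)=4291739 g(29,-11)=10011351 g(29,-9)=20006259 g(29,-7)=34478535 g(29,-5)=51420915 g(29,-3)=66303135 g(29,-1)=73266615 g(29,1)=67543755 g(29,3)=47833905 g(29,5)=17298645
t=30: g(30,-30)=1 g(30,-28)=30 g(30,-26)=435 g(30,-24)=4060 g(30,-22)=27405 g(30,-20)=142506 g(30,-18)=593774 g(30,-16)=2035770 g(30,-14)=5852490 g(30,-12)=14303090 g(30,-10)=30017610 g(30,-8)=54484794 g(30,-6)=85899450 g(30,-4)=117724050 g(30,-2)=139569750 g(30,0)=140810370 g(30,2)=115377660 g(30,4)=65132550
Paths never hitting 6: Σ_s g(30,s) = 771975795
Paths hitting 6: 2^30 - 771975795 = 301766029
P = 301766029/1073741824 = 301766029/1073741824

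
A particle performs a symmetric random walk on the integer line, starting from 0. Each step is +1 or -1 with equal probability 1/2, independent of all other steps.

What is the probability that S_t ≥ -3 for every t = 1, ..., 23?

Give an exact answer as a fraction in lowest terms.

Let f(t,s) = #length-t paths at position s with S_1..S_t all ≥ -3.
f(t,s) = f(t-1,s-1) + f(t-1,s+1) for s ≥ -3; f(t,s) = 0 for s < -3.
t=0: f(0,0)=1
t=1: f(1,-1)=1 f(1,1)=1
t=2: f(2,-2)=1 f(2,0)=2 f(2,2)=1
t=3: f(3,-3)=1 f(3,-1)=3 f(3,1)=3 f(3,3)=1
t=4: f(4,-2)=4 f(4,0)=6 f(4,2)=4 f(4,4)=1
t=5: f(5,-3)=4 f(5,-1)=10 f(5,1)=10 f(5,3)=5 f(5,5)=1
t=6: f(6,-2)=14 f(6,0)=20 f(6,2)=15 f(6,4)=6 f(6,6)=1
t=7: f(7,-3)=14 f(7,-1)=34 f(7,1)=35 f(7,3)=21 f(7,5)=7 f(7,7)=1
t=8: f(8,-2)=48 f(8,0)=69 f(8,2)=56 f(8,4)=28 f(8,6)=8 f(8,8)=1
t=9: f(9,-3)=48 f(9,-1)=117 f(9,1)=125 f(9,3)=84 f(9,5)=36 f(9,7)=9 f(9,9)=1
t=10: f(10,-2)=165 f(10,0)=242 f(10,2)=209 f(10,4)=120 f(10,6)=45 f(10,8)=10 f(10,10)=1
t=11: f(11,-3)=165 f(11,-1)=407 f(11,1)=451 f(11,3)=329 f(11,5)=165 f(11,7)=55 f(11,9)=11 f(11,11)=1
t=12: f(12,-2)=572 f(12,0)=858 f(12,2)=780 f(12,4)=494 f(12,6)=220 f(12,8)=66 f(12,10)=12 f(12,12)=1
t=13: f(13,-3)=572 f(13,-1)=1430 f(13,1)=1638 f(13,3)=1274 f(13,5)=714 f(13,7)=286 f(13,9)=78 f(13,11)=13 f(13,13)=1
t=14: f(14,-2)=2002 f(14,0)=3068 f(14,2)=2912 f(14,4)=1988 f(14,6)=1000 f(14,8)=364 f(14,10)=91 f(14,12)=14 f(14,14)=1
t=15: f(15,-3)=2002 f(15,-1)=5070 f(15,1)=5980 f(15,3)=4900 f(15,5)=2988 f(15,7)=1364 f(15,9)=455 f(15,11)=105 f(15,13)=15 f(15,15)=1
t=16: f(16,-2)=7072 f(16,0)=11050 f(16,2)=10880 f(16,4)=7888 f(16,6)=4352 f(16,8)=1819 f(16,10)=560 f(16,12)=120 f(16,14)=16 f(16,16)=1
t=17: f(17,-3)=7072 f(17,-1)=18122 f(17,1)=21930 f(17,3)=18768 f(17,5)=12240 f(17,7)=6171 f(17,9)=2379 f(17,11)=680 f(17,13)=136 f(17,15)=17 f(17,17)=1
t=18: f(18,-2)=25194 f(18,0)=40052 f(18,2)=40698 f(18,4)=31008 f(18,6)=18411 f(18,8)=8550 f(18,10)=3059 f(18,12)=816 f(18,14)=153 f(18,16)=18 f(18,18)=1
t=19: f(19,-3)=25194 f(19,-1)=65246 f(19,1)=80750 f(19,3)=71706 f(19,5)=49419 f(19,7)=26961 f(19,9)=11609 f(19,11)=3875 f(19,13)=969 f(19,15)=171 f(19,17)=19 f(19,19)=1
t=20: f(20,-2)=90440 f(20,0)=145996 f(20,2)=152456 f(20,4)=121125 f(20,6)=76380 f(20,8)=38570 f(20,10)=15484 f(20,12)=4844 f(20,14)=1140 f(20,16)=190 f(20,18)=20 f(20,20)=1
t=21: f(21,-3)=90440 f(21,-1)=236436 f(21,1)=298452 f(21,3)=273581 f(21,5)=197505 f(21,7)=114950 f(21,9)=54054 f(21,11)=20328 f(21,13)=5984 f(21,15)=1330 f(21,17)=210 f(21,19)=21 f(21,21)=1
t=22: f(22,-2)=326876 f(22,0)=534888 f(22,2)=572033 f(22,4)=471086 f(22,6)=312455 f(22,8)=169004 f(22,10)=74382 f(22,12)=26312 f(22,14)=7314 f(22,16)=1540 f(22,18)=231 f(22,20)=22 f(22,22)=1
t=23: f(23,-3)=326876 f(23,-1)=861764 f(23,1)=1106921 f(23,3)=1043119 f(23,5)=783541 f(23,7)=481459 f(23,9)=243386 f(23,11)=100694 f(23,13)=33626 f(23,15)=8854 f(23,17)=1771 f(23,19)=253 f(23,21)=23 f(23,23)=1
Σ_s f(23,s) = 4992288
P = 4992288/8388608 = 156009/262144

Answer: 156009/262144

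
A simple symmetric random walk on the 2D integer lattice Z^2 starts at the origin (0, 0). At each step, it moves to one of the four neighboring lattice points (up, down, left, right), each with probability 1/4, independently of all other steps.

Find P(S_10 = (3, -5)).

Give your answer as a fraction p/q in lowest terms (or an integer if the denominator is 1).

Let h be the number of horizontal steps (so 10-h are vertical). To end at (3,-5) need (h+3)/2 right-steps and ((10-h)-5)/2 up-steps.
Sum over h with 3 ≤ h ≤ 5, h ≡ 1 (mod 2), 10-h ≡ 1 (mod 2):
h=3: C(10,3)·C(3,3)·C(7,1) = 120·1·7 = 840
h=5: C(10,5)·C(5,4)·C(5,0) = 252·5·1 = 1260
Total favorable: 2100
Total paths: 4^10 = 1048576
P = 2100/1048576 = 525/262144

Answer: 525/262144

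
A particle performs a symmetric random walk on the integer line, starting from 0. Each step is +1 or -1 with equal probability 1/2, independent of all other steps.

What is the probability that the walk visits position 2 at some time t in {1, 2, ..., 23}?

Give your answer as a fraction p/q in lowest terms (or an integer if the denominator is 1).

Answer: 1421113/2097152

Derivation:
Count via complement. Let g(t,s) = #length-t paths at position s with S_1..S_t all ≠ 2.
g(t,s) = g(t-1,s-1) + g(t-1,s+1) for s ≠ 2; g(t,2) = 0.
t=0: g(0,0)=1
t=1: g(1,-1)=1 g(1,1)=1
t=2: g(2,-2)=1 g(2,0)=2
t=3: g(3,-3)=1 g(3,-1)=3 g(3,1)=2
t=4: g(4,-4)=1 g(4,-2)=4 g(4,0)=5
t=5: g(5,-5)=1 g(5,-3)=5 g(5,-1)=9 g(5,1)=5
t=6: g(6,-6)=1 g(6,-4)=6 g(6,-2)=14 g(6,0)=14
t=7: g(7,-7)=1 g(7,-5)=7 g(7,-3)=20 g(7,-1)=28 g(7,1)=14
t=8: g(8,-8)=1 g(8,-6)=8 g(8,-4)=27 g(8,-2)=48 g(8,0)=42
t=9: g(9,-9)=1 g(9,-7)=9 g(9,-5)=35 g(9,-3)=75 g(9,-1)=90 g(9,1)=42
t=10: g(10,-10)=1 g(10,-8)=10 g(10,-6)=44 g(10,-4)=110 g(10,-2)=165 g(10,0)=132
t=11: g(11,-11)=1 g(11,-9)=11 g(11,-7)=54 g(11,-5)=154 g(11,-3)=275 g(11,-1)=297 g(11,1)=132
t=12: g(12,-12)=1 g(12,-10)=12 g(12,-8)=65 g(12,-6)=208 g(12,-4)=429 g(12,-2)=572 g(12,0)=429
t=13: g(13,-13)=1 g(13,-11)=13 g(13,-9)=77 g(13,-7)=273 g(13,-5)=637 g(13,-3)=1001 g(13,-1)=1001 g(13,1)=429
t=14: g(14,-14)=1 g(14,-12)=14 g(14,-10)=90 g(14,-8)=350 g(14,-6)=910 g(14,-4)=1638 g(14,-2)=2002 g(14,0)=1430
t=15: g(15,-15)=1 g(15,-13)=15 g(15,-11)=104 g(15,-9)=440 g(15,-7)=1260 g(15,-5)=2548 g(15,-3)=3640 g(15,-1)=3432 g(15,1)=1430
t=16: g(16,-16)=1 g(16,-14)=16 g(16,-12)=119 g(16,-10)=544 g(16,-8)=1700 g(16,-6)=3808 g(16,-4)=6188 g(16,-2)=7072 g(16,0)=4862
t=17: g(17,-17)=1 g(17,-15)=17 g(17,-13)=135 g(17,-11)=663 g(17,-9)=2244 g(17,-7)=5508 g(17,-5)=9996 g(17,-3)=13260 g(17,-1)=11934 g(17,1)=4862
t=18: g(18,-18)=1 g(18,-16)=18 g(18,-14)=152 g(18,-12)=798 g(18,-10)=2907 g(18,-8)=7752 g(18,-6)=15504 g(18,-4)=23256 g(18,-2)=25194 g(18,0)=16796
t=19: g(19,-19)=1 g(19,-17)=19 g(19,-15)=170 g(19,-13)=950 g(19,-11)=3705 g(19,-9)=10659 g(19,-7)=23256 g(19,-5)=38760 g(19,-3)=48450 g(19,-1)=41990 g(19,1)=16796
t=20: g(20,-20)=1 g(20,-18)=20 g(20,-16)=189 g(20,-14)=1120 g(20,-12)=4655 g(20,-10)=14364 g(20,-8)=33915 g(20,-6)=62016 g(20,-4)=87210 g(20,-2)=90440 g(20,0)=58786
t=21: g(21,-21)=1 g(21,-19)=21 g(21,-17)=209 g(21,-15)=1309 g(21,-13)=5775 g(21,-11)=19019 g(21,-9)=48279 g(21,-7)=95931 g(21,-5)=149226 g(21,-3)=177650 g(21,-1)=149226 g(21,1)=58786
t=22: g(22,-22)=1 g(22,-20)=22 g(22,-18)=230 g(22,-16)=1518 g(22,-14)=7084 g(22,-12)=24794 g(22,-10)=67298 g(22,-8)=144210 g(22,-6)=245157 g(22,-4)=326876 g(22,-2)=326876 g(22,0)=208012
t=23: g(23,-23)=1 g(23,-21)=23 g(23,-19)=252 g(23,-17)=1748 g(23,-15)=8602 g(23,-13)=31878 g(23,-11)=92092 g(23,-9)=211508 g(23,-7)=389367 g(23,-5)=572033 g(23,-3)=653752 g(23,-1)=534888 g(23,1)=208012
Paths never hitting 2: Σ_s g(23,s) = 2704156
Paths hitting 2: 2^23 - 2704156 = 5684452
P = 5684452/8388608 = 1421113/2097152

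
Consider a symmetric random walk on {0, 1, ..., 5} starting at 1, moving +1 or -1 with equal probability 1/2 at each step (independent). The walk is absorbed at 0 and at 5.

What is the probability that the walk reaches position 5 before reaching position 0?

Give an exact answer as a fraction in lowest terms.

Answer: 1/5

Derivation:
Symmetric walk (p = 1/2): the harmonic-function argument gives P(hit 5 before 0 | start at 1) = a/N.
P = 1/5 = 1/5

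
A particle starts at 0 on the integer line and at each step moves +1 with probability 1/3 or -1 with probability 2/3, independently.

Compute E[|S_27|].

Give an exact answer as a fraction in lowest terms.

S_27 takes values m ≡ 1 (mod 2) with |m| ≤ 27; P(S_27=m) = C(27,(27+m)/2) · (1/3)^((27+m)/2) · (2/3)^((27-m)/2).
Distribution: P(S=-27)=134217728/7625597484987, P(S=-25)=67108864/282429536481, P(S=-23)=436207616/282429536481, P(S=-21)=5452595200/847288609443, P(S=-19)=5452595200/282429536481, P(S=-17)=12540968960/282429536481, P(S=-15)=68975329280/847288609443, P(S=-13)=34487664640/282429536481, P(S=-11)=43109580800/282429536481, P(S=-9)=409541017600/2541865828329, P(S=-7)=40954101760/282429536481, P(S=-5)=31646351360/282429536481, P(S=-3)=63292702720/847288609443, P(S=-1)=12171673600/282429536481, P(S=1)=6085836800/282429536481, P(S=3)=7911587840/847288609443, P(S=5)=988948480/282429536481, P(S=7)=319953920/282429536481, P(S=9)=799884800/2541865828329, P(S=11)=21049600/282429536481, P(S=13)=4209920/282429536481, P(S=15)=2104960/847288609443, P(S=17)=95680/282429536481, P(S=19)=10400/282429536481, P(S=21)=2600/847288609443, P(S=23)=52/282429536481, P(S=25)=2/282429536481, P(S=27)=1/7625597484987
E[|S_27|] = Σ_m |m|·P(S_27=m) = 862142190941/94143178827

Answer: 862142190941/94143178827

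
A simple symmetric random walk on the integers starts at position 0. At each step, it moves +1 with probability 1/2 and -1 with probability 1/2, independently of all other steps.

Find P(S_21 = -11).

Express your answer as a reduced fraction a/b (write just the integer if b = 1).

To reach position -11 after 21 steps: need 5 steps of +1 and 16 of -1.
Favorable paths: C(21,5) = 20349
Total paths: 2^21 = 2097152
P = 20349/2097152 = 20349/2097152

Answer: 20349/2097152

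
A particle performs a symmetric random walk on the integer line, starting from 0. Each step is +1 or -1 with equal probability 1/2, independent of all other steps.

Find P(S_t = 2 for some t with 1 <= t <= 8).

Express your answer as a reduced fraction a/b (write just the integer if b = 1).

Answer: 65/128

Derivation:
Count via complement. Let g(t,s) = #length-t paths at position s with S_1..S_t all ≠ 2.
g(t,s) = g(t-1,s-1) + g(t-1,s+1) for s ≠ 2; g(t,2) = 0.
t=0: g(0,0)=1
t=1: g(1,-1)=1 g(1,1)=1
t=2: g(2,-2)=1 g(2,0)=2
t=3: g(3,-3)=1 g(3,-1)=3 g(3,1)=2
t=4: g(4,-4)=1 g(4,-2)=4 g(4,0)=5
t=5: g(5,-5)=1 g(5,-3)=5 g(5,-1)=9 g(5,1)=5
t=6: g(6,-6)=1 g(6,-4)=6 g(6,-2)=14 g(6,0)=14
t=7: g(7,-7)=1 g(7,-5)=7 g(7,-3)=20 g(7,-1)=28 g(7,1)=14
t=8: g(8,-8)=1 g(8,-6)=8 g(8,-4)=27 g(8,-2)=48 g(8,0)=42
Paths never hitting 2: Σ_s g(8,s) = 126
Paths hitting 2: 2^8 - 126 = 130
P = 130/256 = 65/128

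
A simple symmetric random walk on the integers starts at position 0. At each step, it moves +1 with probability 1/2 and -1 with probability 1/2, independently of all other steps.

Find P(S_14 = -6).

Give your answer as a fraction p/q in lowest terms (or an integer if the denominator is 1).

Answer: 1001/16384

Derivation:
To reach position -6 after 14 steps: need 4 steps of +1 and 10 of -1.
Favorable paths: C(14,4) = 1001
Total paths: 2^14 = 16384
P = 1001/16384 = 1001/16384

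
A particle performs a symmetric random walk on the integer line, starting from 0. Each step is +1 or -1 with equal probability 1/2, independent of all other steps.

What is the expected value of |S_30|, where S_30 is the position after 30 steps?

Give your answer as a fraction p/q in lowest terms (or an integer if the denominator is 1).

S_30 takes values m ≡ 0 (mod 2) with |m| ≤ 30; P(S_30=m) = C(30,(30+m)/2)/2^30.
Total paths: 2^30 = 1073741824
Distribution: P(S=-30)=1/1073741824, P(S=-28)=30/1073741824, P(S=-26)=435/1073741824, P(S=-24)=4060/1073741824, P(S=-22)=27405/1073741824, P(S=-20)=142506/1073741824, P(S=-18)=593775/1073741824, P(S=-16)=2035800/1073741824, P(S=-14)=5852925/1073741824, P(S=-12)=14307150/1073741824, P(S=-10)=30045015/1073741824, P(S=-8)=54627300/1073741824, P(S=-6)=86493225/1073741824, P(S=-4)=119759850/1073741824, P(S=-2)=145422675/1073741824, P(S=0)=155117520/1073741824, P(S=2)=145422675/1073741824, P(S=4)=119759850/1073741824, P(S=6)=86493225/1073741824, P(S=8)=54627300/1073741824, P(S=10)=30045015/1073741824, P(S=12)=14307150/1073741824, P(S=14)=5852925/1073741824, P(S=16)=2035800/1073741824, P(S=18)=593775/1073741824, P(S=20)=142506/1073741824, P(S=22)=27405/1073741824, P(S=24)=4060/1073741824, P(S=26)=435/1073741824, P(S=28)=30/1073741824, P(S=30)=1/1073741824
E[|S_30|] = Σ_m |m|·P(S_30=m) = 4653525600/1073741824 = 145422675/33554432

Answer: 145422675/33554432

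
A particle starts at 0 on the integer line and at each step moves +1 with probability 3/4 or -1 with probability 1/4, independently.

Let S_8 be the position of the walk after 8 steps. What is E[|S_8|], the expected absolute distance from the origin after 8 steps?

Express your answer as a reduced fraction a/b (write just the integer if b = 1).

S_8 takes values m ≡ 0 (mod 2) with |m| ≤ 8; P(S_8=m) = C(8,(8+m)/2) · (3/4)^((8+m)/2) · (1/4)^((8-m)/2).
Distribution: P(S=-8)=1/65536, P(S=-6)=3/8192, P(S=-4)=63/16384, P(S=-2)=189/8192, P(S=0)=2835/32768, P(S=2)=1701/8192, P(S=4)=5103/16384, P(S=6)=2187/8192, P(S=8)=6561/65536
E[|S_8|] = Σ_m |m|·P(S_8=m) = 16907/4096

Answer: 16907/4096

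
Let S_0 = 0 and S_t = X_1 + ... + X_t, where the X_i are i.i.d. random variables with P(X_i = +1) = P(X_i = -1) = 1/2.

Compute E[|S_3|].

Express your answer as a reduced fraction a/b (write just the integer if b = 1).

Answer: 3/2

Derivation:
S_3 takes values m ≡ 1 (mod 2) with |m| ≤ 3; P(S_3=m) = C(3,(3+m)/2)/2^3.
Total paths: 2^3 = 8
Distribution: P(S=-3)=1/8, P(S=-1)=3/8, P(S=1)=3/8, P(S=3)=1/8
E[|S_3|] = Σ_m |m|·P(S_3=m) = 12/8 = 3/2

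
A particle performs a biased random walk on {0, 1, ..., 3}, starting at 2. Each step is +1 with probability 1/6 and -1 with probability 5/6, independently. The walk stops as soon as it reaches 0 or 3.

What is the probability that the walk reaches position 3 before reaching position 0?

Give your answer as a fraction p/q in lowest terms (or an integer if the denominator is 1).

Biased walk: p = 1/6, q = 5/6, r = q/p = 5
Gambler's ruin: P(hit 3 before 0 | start at 2) = (1 - r^a)/(1 - r^N)
r^2 = 25; r^3 = 125
P = (1 - 25) / (1 - 125) = -24 / -124 = 6/31

Answer: 6/31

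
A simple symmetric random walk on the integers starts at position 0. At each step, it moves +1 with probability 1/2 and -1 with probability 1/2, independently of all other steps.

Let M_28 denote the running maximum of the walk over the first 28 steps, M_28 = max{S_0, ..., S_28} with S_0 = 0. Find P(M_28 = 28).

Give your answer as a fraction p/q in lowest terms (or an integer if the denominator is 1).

Let M_28 = max(S_0,...,S_28). Use the reflection principle: for j ≥ 1, #{paths with M_28 ≥ j} = #{S_28 ≥ j} + #{S_28 ≥ j+1}.
By reflection, #{M_28 ≥ 28} = #{S_28 ≥ 28} + #{S_28 ≥ 29} = 1 + 0 = 1.
#{M_28 ≥ 29} = #{S_28 ≥ 29} + #{S_28 ≥ 30} = 0 + 0 = 0.
#{M_28 = 28} = 1 - 0 = 1.
P(M_28 = 28) = 1/268435456 = 1/268435456

Answer: 1/268435456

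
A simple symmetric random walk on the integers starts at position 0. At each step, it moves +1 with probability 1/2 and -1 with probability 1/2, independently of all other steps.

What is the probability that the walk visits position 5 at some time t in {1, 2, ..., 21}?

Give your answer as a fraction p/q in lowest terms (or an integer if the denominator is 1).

Answer: 300185/1048576

Derivation:
Count via complement. Let g(t,s) = #length-t paths at position s with S_1..S_t all ≠ 5.
g(t,s) = g(t-1,s-1) + g(t-1,s+1) for s ≠ 5; g(t,5) = 0.
t=0: g(0,0)=1
t=1: g(1,-1)=1 g(1,1)=1
t=2: g(2,-2)=1 g(2,0)=2 g(2,2)=1
t=3: g(3,-3)=1 g(3,-1)=3 g(3,1)=3 g(3,3)=1
t=4: g(4,-4)=1 g(4,-2)=4 g(4,0)=6 g(4,2)=4 g(4,4)=1
t=5: g(5,-5)=1 g(5,-3)=5 g(5,-1)=10 g(5,1)=10 g(5,3)=5
t=6: g(6,-6)=1 g(6,-4)=6 g(6,-2)=15 g(6,0)=20 g(6,2)=15 g(6,4)=5
t=7: g(7,-7)=1 g(7,-5)=7 g(7,-3)=21 g(7,-1)=35 g(7,1)=35 g(7,3)=20
t=8: g(8,-8)=1 g(8,-6)=8 g(8,-4)=28 g(8,-2)=56 g(8,0)=70 g(8,2)=55 g(8,4)=20
t=9: g(9,-9)=1 g(9,-7)=9 g(9,-5)=36 g(9,-3)=84 g(9,-1)=126 g(9,1)=125 g(9,3)=75
t=10: g(10,-10)=1 g(10,-8)=10 g(10,-6)=45 g(10,-4)=120 g(10,-2)=210 g(10,0)=251 g(10,2)=200 g(10,4)=75
t=11: g(11,-11)=1 g(11,-9)=11 g(11,-7)=55 g(11,-5)=165 g(11,-3)=330 g(11,-1)=461 g(11,1)=451 g(11,3)=275
t=12: g(12,-12)=1 g(12,-10)=12 g(12,-8)=66 g(12,-6)=220 g(12,-4)=495 g(12,-2)=791 g(12,0)=912 g(12,2)=726 g(12,4)=275
t=13: g(13,-13)=1 g(13,-11)=13 g(13,-9)=78 g(13,-7)=286 g(13,-5)=715 g(13,-3)=1286 g(13,-1)=1703 g(13,1)=1638 g(13,3)=1001
t=14: g(14,-14)=1 g(14,-12)=14 g(14,-10)=91 g(14,-8)=364 g(14,-6)=1001 g(14,-4)=2001 g(14,-2)=2989 g(14,0)=3341 g(14,2)=2639 g(14,4)=1001
t=15: g(15,-15)=1 g(15,-13)=15 g(15,-11)=105 g(15,-9)=455 g(15,-7)=1365 g(15,-5)=3002 g(15,-3)=4990 g(15,-1)=6330 g(15,1)=5980 g(15,3)=3640
t=16: g(16,-16)=1 g(16,-14)=16 g(16,-12)=120 g(16,-10)=560 g(16,-8)=1820 g(16,-6)=4367 g(16,-4)=7992 g(16,-2)=11320 g(16,0)=12310 g(16,2)=9620 g(16,4)=3640
t=17: g(17,-17)=1 g(17,-15)=17 g(17,-13)=136 g(17,-11)=680 g(17,-9)=2380 g(17,-7)=6187 g(17,-5)=12359 g(17,-3)=19312 g(17,-1)=23630 g(17,1)=21930 g(17,3)=13260
t=18: g(18,-18)=1 g(18,-16)=18 g(18,-14)=153 g(18,-12)=816 g(18,-10)=3060 g(18,-8)=8567 g(18,-6)=18546 g(18,-4)=31671 g(18,-2)=42942 g(18,0)=45560 g(18,2)=35190 g(18,4)=13260
t=19: g(19,-19)=1 g(19,-17)=19 g(19,-15)=171 g(19,-13)=969 g(19,-11)=3876 g(19,-9)=11627 g(19,-7)=27113 g(19,-5)=50217 g(19,-3)=74613 g(19,-1)=88502 g(19,1)=80750 g(19,3)=48450
t=20: g(20,-20)=1 g(20,-18)=20 g(20,-16)=190 g(20,-14)=1140 g(20,-12)=4845 g(20,-10)=15503 g(20,-8)=38740 g(20,-6)=77330 g(20,-4)=124830 g(20,-2)=163115 g(20,0)=169252 g(20,2)=129200 g(20,4)=48450
t=21: g(21,-21)=1 g(21,-19)=21 g(21,-17)=210 g(21,-15)=1330 g(21,-13)=5985 g(21,-11)=20348 g(21,-9)=54243 g(21,-7)=116070 g(21,-5)=202160 g(21,-3)=287945 g(21,-1)=332367 g(21,1)=298452 g(21,3)=177650
Paths never hitting 5: Σ_s g(21,s) = 1496782
Paths hitting 5: 2^21 - 1496782 = 600370
P = 600370/2097152 = 300185/1048576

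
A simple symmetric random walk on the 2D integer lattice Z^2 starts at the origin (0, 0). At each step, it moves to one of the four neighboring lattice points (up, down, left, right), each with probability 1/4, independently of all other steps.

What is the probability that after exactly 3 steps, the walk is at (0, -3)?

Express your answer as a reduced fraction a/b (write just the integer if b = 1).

Let h be the number of horizontal steps (so 3-h are vertical). To end at (0,-3) need (h+0)/2 right-steps and ((3-h)-3)/2 up-steps.
Sum over h with 0 ≤ h ≤ 0, h ≡ 0 (mod 2), 3-h ≡ 1 (mod 2):
h=0: C(3,0)·C(0,0)·C(3,0) = 1·1·1 = 1
Total favorable: 1
Total paths: 4^3 = 64
P = 1/64 = 1/64

Answer: 1/64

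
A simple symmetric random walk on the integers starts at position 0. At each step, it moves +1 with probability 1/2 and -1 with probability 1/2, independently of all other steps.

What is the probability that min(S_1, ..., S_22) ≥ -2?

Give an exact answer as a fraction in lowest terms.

Let f(t,s) = #length-t paths at position s with S_1..S_t all ≥ -2.
f(t,s) = f(t-1,s-1) + f(t-1,s+1) for s ≥ -2; f(t,s) = 0 for s < -2.
t=0: f(0,0)=1
t=1: f(1,-1)=1 f(1,1)=1
t=2: f(2,-2)=1 f(2,0)=2 f(2,2)=1
t=3: f(3,-1)=3 f(3,1)=3 f(3,3)=1
t=4: f(4,-2)=3 f(4,0)=6 f(4,2)=4 f(4,4)=1
t=5: f(5,-1)=9 f(5,1)=10 f(5,3)=5 f(5,5)=1
t=6: f(6,-2)=9 f(6,0)=19 f(6,2)=15 f(6,4)=6 f(6,6)=1
t=7: f(7,-1)=28 f(7,1)=34 f(7,3)=21 f(7,5)=7 f(7,7)=1
t=8: f(8,-2)=28 f(8,0)=62 f(8,2)=55 f(8,4)=28 f(8,6)=8 f(8,8)=1
t=9: f(9,-1)=90 f(9,1)=117 f(9,3)=83 f(9,5)=36 f(9,7)=9 f(9,9)=1
t=10: f(10,-2)=90 f(10,0)=207 f(10,2)=200 f(10,4)=119 f(10,6)=45 f(10,8)=10 f(10,10)=1
t=11: f(11,-1)=297 f(11,1)=407 f(11,3)=319 f(11,5)=164 f(11,7)=55 f(11,9)=11 f(11,11)=1
t=12: f(12,-2)=297 f(12,0)=704 f(12,2)=726 f(12,4)=483 f(12,6)=219 f(12,8)=66 f(12,10)=12 f(12,12)=1
t=13: f(13,-1)=1001 f(13,1)=1430 f(13,3)=1209 f(13,5)=702 f(13,7)=285 f(13,9)=78 f(13,11)=13 f(13,13)=1
t=14: f(14,-2)=1001 f(14,0)=2431 f(14,2)=2639 f(14,4)=1911 f(14,6)=987 f(14,8)=363 f(14,10)=91 f(14,12)=14 f(14,14)=1
t=15: f(15,-1)=3432 f(15,1)=5070 f(15,3)=4550 f(15,5)=2898 f(15,7)=1350 f(15,9)=454 f(15,11)=105 f(15,13)=15 f(15,15)=1
t=16: f(16,-2)=3432 f(16,0)=8502 f(16,2)=9620 f(16,4)=7448 f(16,6)=4248 f(16,8)=1804 f(16,10)=559 f(16,12)=120 f(16,14)=16 f(16,16)=1
t=17: f(17,-1)=11934 f(17,1)=18122 f(17,3)=17068 f(17,5)=11696 f(17,7)=6052 f(17,9)=2363 f(17,11)=679 f(17,13)=136 f(17,15)=17 f(17,17)=1
t=18: f(18,-2)=11934 f(18,0)=30056 f(18,2)=35190 f(18,4)=28764 f(18,6)=17748 f(18,8)=8415 f(18,10)=3042 f(18,12)=815 f(18,14)=153 f(18,16)=18 f(18,18)=1
t=19: f(19,-1)=41990 f(19,1)=65246 f(19,3)=63954 f(19,5)=46512 f(19,7)=26163 f(19,9)=11457 f(19,11)=3857 f(19,13)=968 f(19,15)=171 f(19,17)=19 f(19,19)=1
t=20: f(20,-2)=41990 f(20,0)=107236 f(20,2)=129200 f(20,4)=110466 f(20,6)=72675 f(20,8)=37620 f(20,10)=15314 f(20,12)=4825 f(20,14)=1139 f(20,16)=190 f(20,18)=20 f(20,20)=1
t=21: f(21,-1)=149226 f(21,1)=236436 f(21,3)=239666 f(21,5)=183141 f(21,7)=110295 f(21,9)=52934 f(21,11)=20139 f(21,13)=5964 f(21,15)=1329 f(21,17)=210 f(21,19)=21 f(21,21)=1
t=22: f(22,-2)=149226 f(22,0)=385662 f(22,2)=476102 f(22,4)=422807 f(22,6)=293436 f(22,8)=163229 f(22,10)=73073 f(22,12)=26103 f(22,14)=7293 f(22,16)=1539 f(22,18)=231 f(22,20)=22 f(22,22)=1
Σ_s f(22,s) = 1998724
P = 1998724/4194304 = 499681/1048576

Answer: 499681/1048576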